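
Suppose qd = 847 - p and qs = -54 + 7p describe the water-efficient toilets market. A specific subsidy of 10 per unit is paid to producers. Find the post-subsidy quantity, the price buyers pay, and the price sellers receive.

Pre-subsidy: 847 - p = -54 + 7p gives p* = 112.625, q* = 734.375.
With the subsidy, sellers receive ps = pb + 10 for each unit, where pb is the price buyers pay.
Supply in terms of pb becomes qs = -54 + 7(pb + 10) = 16 + 7pb. Setting this equal to demand: 847 - pb = 16 + 7pb, so pb = 103.875.
Sellers receive ps = 103.875 + 10 = 113.875; q' = 847 − 1·103.875 = 743.125.

q' = 743.125; buyers pay 103.875; sellers receive 113.875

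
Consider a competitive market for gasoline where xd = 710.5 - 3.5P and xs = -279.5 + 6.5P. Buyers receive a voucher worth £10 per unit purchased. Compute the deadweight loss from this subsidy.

Deadweight loss = £113.75

Pre-subsidy: 710.5 - 3.5P = -279.5 + 6.5P gives P* = 99, x* = 364.
With the rebate, buyers effectively pay Pb = Ps − 10, where Ps is the price sellers receive.
Demand in terms of Ps becomes xd = 710.5 − 3.5(Ps − 10) = 745.5 - 3.5Ps. Setting this equal to supply: 745.5 - 3.5Ps = -279.5 + 6.5Ps, so Ps = 102.5.
Buyers pay Pb = 102.5 − 10 = 92.5; x' = -279.5 + 6.5·102.5 = 386.75.
The subsidy expands output by 386.75 − 364 = 22.75 past the efficient level; on those units the gap between marginal cost and willingness to pay runs from 0 up to 10.
DWL = ½ × 10 × 22.75 = 113.75.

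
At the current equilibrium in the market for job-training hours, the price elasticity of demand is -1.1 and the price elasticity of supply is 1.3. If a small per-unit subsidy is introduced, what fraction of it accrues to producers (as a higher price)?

For a small subsidy around the equilibrium, the benefit split depends on the relative slopes, which at a point are proportional to the elasticities.
Buyer share = εs/(εs + |εd|) = 1.3/(1.3 + 1.1) = 13/24; seller share = |εd|/(εs + |εd|) = 11/24.
So producers capture 11/24 of the subsidy.

Producer share = 11/24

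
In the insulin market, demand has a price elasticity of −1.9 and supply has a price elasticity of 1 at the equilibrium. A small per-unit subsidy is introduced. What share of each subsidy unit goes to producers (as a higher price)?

Producer share = 19/29

For a small subsidy around the equilibrium, the benefit split depends on the relative slopes, which at a point are proportional to the elasticities.
Buyer share = εs/(εs + |εd|) = 1/(1 + 1.9) = 10/29; seller share = |εd|/(εs + |εd|) = 19/29.
So producers capture 19/29 of the subsidy.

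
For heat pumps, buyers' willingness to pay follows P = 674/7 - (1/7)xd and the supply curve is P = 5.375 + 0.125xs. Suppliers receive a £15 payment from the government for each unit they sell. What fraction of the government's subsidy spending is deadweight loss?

DWL / government spending = 140/1977

Pre-subsidy: 674/7 - (1/7)x = 5.375 + 0.125x gives x* = 339.4 and P* = 47.8.
With the subsidy, sellers receive Ps = Pb + 15 for each unit, where Pb is the price buyers pay.
On the curves, Pb = 674/7 - (1/7)x and Ps = 5.375 + 0.125x; the wedge Ps − Pb = 15 gives 5.375 + 0.125x − (674/7 - (1/7)x) = 15, so x' = 395.4.
Then Pb = 674/7 − (1/7)·395.4 = 39.8 and Ps = 5.375 + 0.125·395.4 = 54.8.
ΔCS = ½(339.4 + 395.4)(47.8 − 39.8) = 2939.2; ΔPS = ½(339.4 + 395.4)(54.8 − 47.8) = 2571.8.
Government spending = 15 × 395.4 = 5931.
DWL = ½ × 15 × (395.4 − 339.4) = 420; fraction = 420 / 5931 = 140/1977.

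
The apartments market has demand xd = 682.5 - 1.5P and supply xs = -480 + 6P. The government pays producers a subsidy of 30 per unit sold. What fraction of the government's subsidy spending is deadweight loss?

Pre-subsidy: 682.5 - 1.5P = -480 + 6P gives P* = 155, x* = 450.
With the subsidy, sellers receive Ps = Pb + 30 for each unit, where Pb is the price buyers pay.
Supply in terms of Pb becomes xs = -480 + 6(Pb + 30) = -300 + 6Pb. Setting this equal to demand: 682.5 - 1.5Pb = -300 + 6Pb, so Pb = 131.
Sellers receive Ps = 131 + 30 = 161; x' = 682.5 − 1.5·131 = 486.
ΔCS = ½(450 + 486)(155 − 131) = 11232; ΔPS = ½(450 + 486)(161 − 155) = 2808.
Government spending = 30 × 486 = 14580.
DWL = ½ × 30 × (486 − 450) = 540; fraction = 540 / 14580 = 1/27.

DWL / government spending = 1/27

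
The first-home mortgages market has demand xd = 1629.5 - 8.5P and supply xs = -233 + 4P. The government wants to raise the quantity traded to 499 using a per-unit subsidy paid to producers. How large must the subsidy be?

At x = 499, invert demand for the buyer price: Pb = (1629.5 − 499)/8.5 = 133; invert supply for the seller price: Ps = (499 − (-233))/4 = 183.
The subsidy must fill the gap: s = Ps − Pb = 183 − 133 = 50.

Required subsidy s = 50 per unit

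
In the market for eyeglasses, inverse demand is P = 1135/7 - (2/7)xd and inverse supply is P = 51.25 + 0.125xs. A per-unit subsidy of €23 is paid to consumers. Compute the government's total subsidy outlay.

Government cost = €7498

Pre-subsidy: 1135/7 - (2/7)x = 51.25 + 0.125x gives x* = 270 and P* = 85.
With the rebate, buyers effectively pay Pb = Ps − 23, where Ps is the price sellers receive.
On the curves, Pb = 1135/7 - (2/7)x and Ps = 51.25 + 0.125x; the wedge Ps − Pb = 23 gives 51.25 + 0.125x − (1135/7 - (2/7)x) = 23, so x' = 326.
Then Pb = 1135/7 − (2/7)·326 = 69 and Ps = 51.25 + 0.125·326 = 92.
Government outlay = subsidy × quantity = 23 × 326 = 7498.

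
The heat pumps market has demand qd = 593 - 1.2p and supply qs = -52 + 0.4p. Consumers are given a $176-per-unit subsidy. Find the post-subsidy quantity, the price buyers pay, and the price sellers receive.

Pre-subsidy: 593 - 1.2p = -52 + 0.4p gives p* = 403.125, q* = 109.25.
With the rebate, buyers effectively pay pb = ps − 176, where ps is the price sellers receive.
Demand in terms of ps becomes qd = 593 − 1.2(ps − 176) = 804.2 - 1.2ps. Setting this equal to supply: 804.2 - 1.2ps = -52 + 0.4ps, so ps = 535.125.
Buyers pay pb = 535.125 − 176 = 359.125; q' = -52 + 0.4·535.125 = 162.05.

q' = 162.05; buyers pay $359.125; sellers receive $535.125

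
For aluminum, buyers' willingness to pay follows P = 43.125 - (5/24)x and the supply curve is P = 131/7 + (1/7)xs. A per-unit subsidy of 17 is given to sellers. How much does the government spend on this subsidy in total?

Pre-subsidy: 43.125 - (5/24)x = 131/7 + (1/7)x gives x* = 4101/59 and P* = 1690/59.
With the subsidy, sellers receive Ps = Pb + 17 for each unit, where Pb is the price buyers pay.
On the curves, Pb = 43.125 - (5/24)x and Ps = 131/7 + (1/7)x; the wedge Ps − Pb = 17 gives 131/7 + (1/7)x − (43.125 - (5/24)x) = 17, so x' = 6957/59.
Then Pb = 43.125 − (5/24)·(6957/59) = 1095/59 and Ps = 131/7 + (1/7)·(6957/59) = 2098/59.
Government outlay = subsidy × quantity = 17 × 6957/59 = 118269/59.

Government cost = 118269/59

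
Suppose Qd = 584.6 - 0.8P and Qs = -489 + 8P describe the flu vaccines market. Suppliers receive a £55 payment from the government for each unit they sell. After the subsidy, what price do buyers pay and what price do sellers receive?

Pre-subsidy: 584.6 - 0.8P = -489 + 8P gives P* = 122, Q* = 487.
With the subsidy, sellers receive Ps = Pb + 55 for each unit, where Pb is the price buyers pay.
Supply in terms of Pb becomes Qs = -489 + 8(Pb + 55) = -49 + 8Pb. Setting this equal to demand: 584.6 - 0.8Pb = -49 + 8Pb, so Pb = 72.
Sellers receive Ps = 72 + 55 = 127; Q' = 584.6 − 0.8·72 = 527.

Buyers pay £72; sellers receive £127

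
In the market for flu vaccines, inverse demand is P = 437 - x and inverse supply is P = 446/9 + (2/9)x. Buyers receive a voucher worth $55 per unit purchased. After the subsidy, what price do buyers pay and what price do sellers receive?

Buyers pay $75; sellers receive $130

Pre-subsidy: 437 - x = 446/9 + (2/9)x gives x* = 317 and P* = 120.
With the rebate, buyers effectively pay Pb = Ps − 55, where Ps is the price sellers receive.
On the curves, Pb = 437 - x and Ps = 446/9 + (2/9)x; the wedge Ps − Pb = 55 gives 446/9 + (2/9)x − (437 - x) = 55, so x' = 362.
Then Pb = 437 − 1·362 = 75 and Ps = 446/9 + (2/9)·362 = 130.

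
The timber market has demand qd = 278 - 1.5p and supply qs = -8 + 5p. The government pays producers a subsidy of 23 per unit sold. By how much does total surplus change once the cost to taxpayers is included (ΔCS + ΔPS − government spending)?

Net change in total surplus = -7935/26

Pre-subsidy: 278 - 1.5p = -8 + 5p gives p* = 44, q* = 212.
With the subsidy, sellers receive ps = pb + 23 for each unit, where pb is the price buyers pay.
Supply in terms of pb becomes qs = -8 + 5(pb + 23) = 107 + 5pb. Setting this equal to demand: 278 - 1.5pb = 107 + 5pb, so pb = 342/13.
Sellers receive ps = 342/13 + 23 = 641/13; q' = 278 − 1.5·(342/13) = 3101/13.
ΔCS = ½(212 + 3101/13)(44 − 342/13) = 673555/169; ΔPS = ½(212 + 3101/13)(641/13 − 44) = 404133/338.
Government spending = 23 × 3101/13 = 71323/13.
Net change = 673555/169 + 404133/338 − 71323/13 = -7935/26. The loss equals the DWL triangle ½·23·345/13.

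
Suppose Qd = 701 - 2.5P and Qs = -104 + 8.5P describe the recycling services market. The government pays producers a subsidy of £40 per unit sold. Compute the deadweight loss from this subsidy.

Pre-subsidy: 701 - 2.5P = -104 + 8.5P gives P* = 805/11, Q* = 11397/22.
With the subsidy, sellers receive Ps = Pb + 40 for each unit, where Pb is the price buyers pay.
Supply in terms of Pb becomes Qs = -104 + 8.5(Pb + 40) = 236 + 8.5Pb. Setting this equal to demand: 701 - 2.5Pb = 236 + 8.5Pb, so Pb = 465/11.
Sellers receive Ps = 465/11 + 40 = 905/11; Q' = 701 − 2.5·(465/11) = 13097/22.
The subsidy expands output by 13097/22 − 11397/22 = 850/11 past the efficient level; on those units the gap between marginal cost and willingness to pay runs from 0 up to 40.
DWL = ½ × 40 × 850/11 = 17000/11.

Deadweight loss = 17000/11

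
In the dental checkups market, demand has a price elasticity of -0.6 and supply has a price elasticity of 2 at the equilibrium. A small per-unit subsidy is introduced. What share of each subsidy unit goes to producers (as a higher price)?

For a small subsidy around the equilibrium, the benefit split depends on the relative slopes, which at a point are proportional to the elasticities.
Buyer share = εs/(εs + |εd|) = 2/(2 + 0.6) = 10/13; seller share = |εd|/(εs + |εd|) = 3/13.
So producers capture 3/13 of the subsidy.

Producer share = 3/13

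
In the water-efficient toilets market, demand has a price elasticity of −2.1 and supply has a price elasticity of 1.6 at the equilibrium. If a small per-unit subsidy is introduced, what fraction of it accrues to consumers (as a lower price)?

Consumer share = 16/37

For a small subsidy around the equilibrium, the benefit split depends on the relative slopes, which at a point are proportional to the elasticities.
Buyer share = εs/(εs + |εd|) = 1.6/(1.6 + 2.1) = 16/37; seller share = |εd|/(εs + |εd|) = 21/37.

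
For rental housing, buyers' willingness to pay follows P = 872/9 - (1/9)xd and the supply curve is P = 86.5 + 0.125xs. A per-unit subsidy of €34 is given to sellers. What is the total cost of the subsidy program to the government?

Government cost = €6392

Pre-subsidy: 872/9 - (1/9)x = 86.5 + 0.125x gives x* = 44 and P* = 92.
With the subsidy, sellers receive Ps = Pb + 34 for each unit, where Pb is the price buyers pay.
On the curves, Pb = 872/9 - (1/9)x and Ps = 86.5 + 0.125x; the wedge Ps − Pb = 34 gives 86.5 + 0.125x − (872/9 - (1/9)x) = 34, so x' = 188.
Then Pb = 872/9 − (1/9)·188 = 76 and Ps = 86.5 + 0.125·188 = 110.
Government outlay = subsidy × quantity = 34 × 188 = 6392.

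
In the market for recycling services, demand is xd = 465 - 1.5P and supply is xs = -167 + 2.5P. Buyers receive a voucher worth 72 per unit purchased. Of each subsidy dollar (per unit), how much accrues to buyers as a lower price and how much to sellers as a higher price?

Pre-subsidy: 465 - 1.5P = -167 + 2.5P gives P* = 158, x* = 228.
With the rebate, buyers effectively pay Pb = Ps − 72, where Ps is the price sellers receive.
Demand in terms of Ps becomes xd = 465 − 1.5(Ps − 72) = 573 - 1.5Ps. Setting this equal to supply: 573 - 1.5Ps = -167 + 2.5Ps, so Ps = 185.
Buyers pay Pb = 185 − 72 = 113; x' = -167 + 2.5·185 = 295.5.
Buyers' price falls by P* − Pb = 158 − 113 = 45; sellers' price rises by Ps − P* = 185 − 158 = 27.

Buyers gain 45 per unit; sellers gain 27 per unit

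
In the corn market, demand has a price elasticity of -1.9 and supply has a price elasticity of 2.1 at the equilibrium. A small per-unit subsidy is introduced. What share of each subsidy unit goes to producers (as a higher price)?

For a small subsidy around the equilibrium, the benefit split depends on the relative slopes, which at a point are proportional to the elasticities.
Buyer share = εs/(εs + |εd|) = 2.1/(2.1 + 1.9) = 0.525; seller share = |εd|/(εs + |εd|) = 0.475.
So producers capture 0.475 of the subsidy.

Producer share = 0.475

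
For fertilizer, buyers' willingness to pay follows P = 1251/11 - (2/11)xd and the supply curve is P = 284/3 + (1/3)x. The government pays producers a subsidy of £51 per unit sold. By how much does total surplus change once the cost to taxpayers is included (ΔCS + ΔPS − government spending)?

Pre-subsidy: 1251/11 - (2/11)x = 284/3 + (1/3)x gives x* = 37 and P* = 107.
With the subsidy, sellers receive Ps = Pb + 51 for each unit, where Pb is the price buyers pay.
On the curves, Pb = 1251/11 - (2/11)x and Ps = 284/3 + (1/3)x; the wedge Ps − Pb = 51 gives 284/3 + (1/3)x − (1251/11 - (2/11)x) = 51, so x' = 136.
Then Pb = 1251/11 − (2/11)·136 = 89 and Ps = 284/3 + (1/3)·136 = 140.
ΔCS = ½(37 + 136)(107 − 89) = 1557; ΔPS = ½(37 + 136)(140 − 107) = 2854.5.
Government spending = 51 × 136 = 6936.
Net change = 1557 + 2854.5 − 6936 = -2524.5. The loss equals the DWL triangle ½·51·99.

Net change in total surplus = -£2524.5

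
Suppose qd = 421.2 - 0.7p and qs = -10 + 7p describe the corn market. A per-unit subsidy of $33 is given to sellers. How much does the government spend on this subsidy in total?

Government cost = $13299

Pre-subsidy: 421.2 - 0.7p = -10 + 7p gives p* = 56, q* = 382.
With the subsidy, sellers receive ps = pb + 33 for each unit, where pb is the price buyers pay.
Supply in terms of pb becomes qs = -10 + 7(pb + 33) = 221 + 7pb. Setting this equal to demand: 421.2 - 0.7pb = 221 + 7pb, so pb = 26.
Sellers receive ps = 26 + 33 = 59; q' = 421.2 − 0.7·26 = 403.
Government outlay = subsidy × quantity = 33 × 403 = 13299.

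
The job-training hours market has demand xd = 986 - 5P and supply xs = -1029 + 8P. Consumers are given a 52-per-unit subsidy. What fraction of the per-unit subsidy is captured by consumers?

Pre-subsidy: 986 - 5P = -1029 + 8P gives P* = 155, x* = 211.
With the rebate, buyers effectively pay Pb = Ps − 52, where Ps is the price sellers receive.
Demand in terms of Ps becomes xd = 986 − 5(Ps − 52) = 1246 - 5Ps. Setting this equal to supply: 1246 - 5Ps = -1029 + 8Ps, so Ps = 175.
Buyers pay Pb = 175 − 52 = 123; x' = -1029 + 8·175 = 371.
Buyers' price falls by P* − Pb = 155 − 123 = 32; sellers' price rises by Ps − P* = 175 − 155 = 20.
So consumers capture 32/52 = 8/13 of each unit of subsidy.

Consumer share = 8/13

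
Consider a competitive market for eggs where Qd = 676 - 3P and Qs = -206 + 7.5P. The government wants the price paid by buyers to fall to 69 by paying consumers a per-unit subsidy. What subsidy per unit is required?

At a buyer price of 69, quantity demanded is 676 − 3·69 = 469.
Sellers supply 469 only when they receive Ps with -206 + 7.5·Ps = 469, i.e. Ps = 90.
s = Ps − Pb = 90 − 69 = 21.

Required subsidy s = 21 per unit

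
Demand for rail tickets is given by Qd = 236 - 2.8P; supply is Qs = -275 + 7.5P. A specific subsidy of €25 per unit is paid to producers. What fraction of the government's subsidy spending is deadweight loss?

DWL / government spending = 21/122

Pre-subsidy: 236 - 2.8P = -275 + 7.5P gives P* = 5110/103, Q* = 10000/103.
With the subsidy, sellers receive Ps = Pb + 25 for each unit, where Pb is the price buyers pay.
Supply in terms of Pb becomes Qs = -275 + 7.5(Pb + 25) = -87.5 + 7.5Pb. Setting this equal to demand: 236 - 2.8Pb = -87.5 + 7.5Pb, so Pb = 3235/103.
Sellers receive Ps = 3235/103 + 25 = 5810/103; Q' = 236 − 2.8·(3235/103) = 15250/103.
ΔCS = ½(10000/103 + 15250/103)(5110/103 − 3235/103) = 23671875/10609; ΔPS = ½(10000/103 + 15250/103)(5810/103 − 5110/103) = 8837500/10609.
Government spending = 25 × 15250/103 = 381250/103.
DWL = ½ × 25 × (15250/103 − 10000/103) = 65625/103; fraction = (65625/103) / (381250/103) = 21/122.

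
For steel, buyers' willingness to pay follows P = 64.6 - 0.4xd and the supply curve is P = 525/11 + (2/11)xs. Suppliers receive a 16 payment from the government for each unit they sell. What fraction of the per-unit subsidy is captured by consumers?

Pre-subsidy: 64.6 - 0.4x = 525/11 + (2/11)x gives x* = 29 and P* = 53.
With the subsidy, sellers receive Ps = Pb + 16 for each unit, where Pb is the price buyers pay.
On the curves, Pb = 64.6 - 0.4x and Ps = 525/11 + (2/11)x; the wedge Ps − Pb = 16 gives 525/11 + (2/11)x − (64.6 - 0.4x) = 16, so x' = 56.5.
Then Pb = 64.6 − 0.4·56.5 = 42 and Ps = 525/11 + (2/11)·56.5 = 58.
Buyers' price falls by P* − Pb = 53 − 42 = 11; sellers' price rises by Ps − P* = 58 − 53 = 5.
So consumers capture 11/16 = 0.6875 of each unit of subsidy.

Consumer share = 0.6875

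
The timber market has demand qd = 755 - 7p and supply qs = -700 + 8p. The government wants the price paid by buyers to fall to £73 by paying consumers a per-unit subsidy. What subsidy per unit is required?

At a buyer price of 73, quantity demanded is 755 − 7·73 = 244.
Sellers supply 244 only when they receive ps with -700 + 8·ps = 244, i.e. ps = 118.
s = ps − pb = 118 − 73 = 45.

Required subsidy s = £45 per unit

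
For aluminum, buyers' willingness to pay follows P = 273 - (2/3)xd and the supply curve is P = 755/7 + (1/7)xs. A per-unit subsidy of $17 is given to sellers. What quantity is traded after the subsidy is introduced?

x' = 225

Pre-subsidy: 273 - (2/3)x = 755/7 + (1/7)x gives x* = 204 and P* = 137.
With the subsidy, sellers receive Ps = Pb + 17 for each unit, where Pb is the price buyers pay.
On the curves, Pb = 273 - (2/3)x and Ps = 755/7 + (1/7)x; the wedge Ps − Pb = 17 gives 755/7 + (1/7)x − (273 - (2/3)x) = 17, so x' = 225.
Then Pb = 273 − (2/3)·225 = 123 and Ps = 755/7 + (1/7)·225 = 140.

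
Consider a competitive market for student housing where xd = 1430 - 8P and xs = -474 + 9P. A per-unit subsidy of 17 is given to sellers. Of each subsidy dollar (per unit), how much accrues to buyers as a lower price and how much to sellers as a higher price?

Buyers gain 9 per unit; sellers gain 8 per unit

Pre-subsidy: 1430 - 8P = -474 + 9P gives P* = 112, x* = 534.
With the subsidy, sellers receive Ps = Pb + 17 for each unit, where Pb is the price buyers pay.
Supply in terms of Pb becomes xs = -474 + 9(Pb + 17) = -321 + 9Pb. Setting this equal to demand: 1430 - 8Pb = -321 + 9Pb, so Pb = 103.
Sellers receive Ps = 103 + 17 = 120; x' = 1430 − 8·103 = 606.
Buyers' price falls by P* − Pb = 112 − 103 = 9; sellers' price rises by Ps − P* = 120 − 112 = 8.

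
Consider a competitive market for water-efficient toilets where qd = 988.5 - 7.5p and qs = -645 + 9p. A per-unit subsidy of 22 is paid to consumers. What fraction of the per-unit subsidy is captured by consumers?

Consumer share = 6/11

Pre-subsidy: 988.5 - 7.5p = -645 + 9p gives p* = 99, q* = 246.
With the rebate, buyers effectively pay pb = ps − 22, where ps is the price sellers receive.
Demand in terms of ps becomes qd = 988.5 − 7.5(ps − 22) = 1153.5 - 7.5ps. Setting this equal to supply: 1153.5 - 7.5ps = -645 + 9ps, so ps = 109.
Buyers pay pb = 109 − 22 = 87; q' = -645 + 9·109 = 336.
Buyers' price falls by p* − pb = 99 − 87 = 12; sellers' price rises by ps − p* = 109 − 99 = 10.
So consumers capture 12/22 = 6/11 of each unit of subsidy.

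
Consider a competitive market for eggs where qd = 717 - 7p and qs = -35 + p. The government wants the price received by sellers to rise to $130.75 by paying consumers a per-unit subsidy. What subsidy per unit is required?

At a seller price of 130.75, quantity supplied is -35 + 1·130.75 = 95.75.
Buyers absorb 95.75 only when they pay pb with 717 − 7·pb = 95.75, i.e. pb = 88.75.
s = ps − pb = 130.75 − 88.75 = 42.

Required subsidy s = $42 per unit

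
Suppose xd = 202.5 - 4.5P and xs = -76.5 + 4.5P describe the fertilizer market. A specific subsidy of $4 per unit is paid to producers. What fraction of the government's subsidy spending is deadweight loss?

DWL / government spending = 0.0625

Pre-subsidy: 202.5 - 4.5P = -76.5 + 4.5P gives P* = 31, x* = 63.
With the subsidy, sellers receive Ps = Pb + 4 for each unit, where Pb is the price buyers pay.
Supply in terms of Pb becomes xs = -76.5 + 4.5(Pb + 4) = -58.5 + 4.5Pb. Setting this equal to demand: 202.5 - 4.5Pb = -58.5 + 4.5Pb, so Pb = 29.
Sellers receive Ps = 29 + 4 = 33; x' = 202.5 − 4.5·29 = 72.
ΔCS = ½(63 + 72)(31 − 29) = 135; ΔPS = ½(63 + 72)(33 − 31) = 135.
Government spending = 4 × 72 = 288.
DWL = ½ × 4 × (72 − 63) = 18; fraction = 18 / 288 = 0.0625.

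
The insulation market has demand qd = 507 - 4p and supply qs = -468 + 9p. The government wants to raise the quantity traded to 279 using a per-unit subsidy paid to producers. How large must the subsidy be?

Required subsidy s = 26 per unit

At q = 279, invert demand for the buyer price: pb = (507 − 279)/4 = 57; invert supply for the seller price: ps = (279 − (-468))/9 = 83.
The subsidy must fill the gap: s = ps − pb = 83 − 57 = 26.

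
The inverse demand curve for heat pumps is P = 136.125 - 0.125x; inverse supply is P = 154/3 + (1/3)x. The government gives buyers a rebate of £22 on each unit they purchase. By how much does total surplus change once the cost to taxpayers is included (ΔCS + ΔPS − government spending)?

Net change in total surplus = -£528

Pre-subsidy: 136.125 - 0.125x = 154/3 + (1/3)x gives x* = 185 and P* = 113.
With the rebate, buyers effectively pay Pb = Ps − 22, where Ps is the price sellers receive.
On the curves, Pb = 136.125 - 0.125x and Ps = 154/3 + (1/3)x; the wedge Ps − Pb = 22 gives 154/3 + (1/3)x − (136.125 - 0.125x) = 22, so x' = 233.
Then Pb = 136.125 − 0.125·233 = 107 and Ps = 154/3 + (1/3)·233 = 129.
ΔCS = ½(185 + 233)(113 − 107) = 1254; ΔPS = ½(185 + 233)(129 − 113) = 3344.
Government spending = 22 × 233 = 5126.
Net change = 1254 + 3344 − 5126 = -528. The loss equals the DWL triangle ½·22·48.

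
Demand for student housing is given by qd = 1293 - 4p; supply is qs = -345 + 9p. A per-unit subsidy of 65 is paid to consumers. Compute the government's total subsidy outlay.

Government cost = 62985

Pre-subsidy: 1293 - 4p = -345 + 9p gives p* = 126, q* = 789.
With the rebate, buyers effectively pay pb = ps − 65, where ps is the price sellers receive.
Demand in terms of ps becomes qd = 1293 − 4(ps − 65) = 1553 - 4ps. Setting this equal to supply: 1553 - 4ps = -345 + 9ps, so ps = 146.
Buyers pay pb = 146 − 65 = 81; q' = -345 + 9·146 = 969.
Government outlay = subsidy × quantity = 65 × 969 = 62985.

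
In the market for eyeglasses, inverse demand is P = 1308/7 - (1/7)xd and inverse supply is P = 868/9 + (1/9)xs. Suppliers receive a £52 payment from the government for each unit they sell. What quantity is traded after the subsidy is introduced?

Pre-subsidy: 1308/7 - (1/7)x = 868/9 + (1/9)x gives x* = 356 and P* = 136.
With the subsidy, sellers receive Ps = Pb + 52 for each unit, where Pb is the price buyers pay.
On the curves, Pb = 1308/7 - (1/7)x and Ps = 868/9 + (1/9)x; the wedge Ps − Pb = 52 gives 868/9 + (1/9)x − (1308/7 - (1/7)x) = 52, so x' = 560.75.
Then Pb = 1308/7 − (1/7)·560.75 = 106.75 and Ps = 868/9 + (1/9)·560.75 = 158.75.

x' = 560.75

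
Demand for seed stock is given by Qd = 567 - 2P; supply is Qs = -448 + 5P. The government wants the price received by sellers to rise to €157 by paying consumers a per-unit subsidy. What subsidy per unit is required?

Required subsidy s = €42 per unit

At a seller price of 157, quantity supplied is -448 + 5·157 = 337.
Buyers absorb 337 only when they pay Pb with 567 − 2·Pb = 337, i.e. Pb = 115.
s = Ps − Pb = 157 − 115 = 42.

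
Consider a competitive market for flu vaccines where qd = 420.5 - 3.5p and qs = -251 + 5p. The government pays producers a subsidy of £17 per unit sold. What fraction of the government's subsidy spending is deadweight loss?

Pre-subsidy: 420.5 - 3.5p = -251 + 5p gives p* = 79, q* = 144.
With the subsidy, sellers receive ps = pb + 17 for each unit, where pb is the price buyers pay.
Supply in terms of pb becomes qs = -251 + 5(pb + 17) = -166 + 5pb. Setting this equal to demand: 420.5 - 3.5pb = -166 + 5pb, so pb = 69.
Sellers receive ps = 69 + 17 = 86; q' = 420.5 − 3.5·69 = 179.
ΔCS = ½(144 + 179)(79 − 69) = 1615; ΔPS = ½(144 + 179)(86 − 79) = 1130.5.
Government spending = 17 × 179 = 3043.
DWL = ½ × 17 × (179 − 144) = 297.5; fraction = 297.5 / 3043 = 35/358.

DWL / government spending = 35/358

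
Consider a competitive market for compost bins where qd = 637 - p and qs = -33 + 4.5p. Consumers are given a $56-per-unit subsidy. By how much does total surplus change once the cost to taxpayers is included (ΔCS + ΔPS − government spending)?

Pre-subsidy: 637 - p = -33 + 4.5p gives p* = 1340/11, q* = 5667/11.
With the rebate, buyers effectively pay pb = ps − 56, where ps is the price sellers receive.
Demand in terms of ps becomes qd = 637 − 1(ps − 56) = 693 - ps. Setting this equal to supply: 693 - ps = -33 + 4.5ps, so ps = 132.
Buyers pay pb = 132 − 56 = 76; q' = -33 + 4.5·132 = 561.
ΔCS = ½(5667/11 + 561)(1340/11 − 76) = 2983176/121; ΔPS = ½(5667/11 + 561)(132 − 1340/11) = 662928/121.
Government spending = 56 × 561 = 31416.
Net change = 2983176/121 + 662928/121 − 31416 = -14112/11. The loss equals the DWL triangle ½·56·504/11.

Net change in total surplus = -14112/11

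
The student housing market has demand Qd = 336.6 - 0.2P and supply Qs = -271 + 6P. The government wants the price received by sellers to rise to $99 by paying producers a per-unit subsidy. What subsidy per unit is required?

Required subsidy s = $31 per unit

At a seller price of 99, quantity supplied is -271 + 6·99 = 323.
Buyers absorb 323 only when they pay Pb with 336.6 − 0.2·Pb = 323, i.e. Pb = 68.
s = Ps − Pb = 99 − 68 = 31.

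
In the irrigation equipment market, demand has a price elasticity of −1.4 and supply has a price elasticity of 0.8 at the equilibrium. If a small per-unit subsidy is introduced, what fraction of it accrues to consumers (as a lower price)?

Consumer share = 4/11

For a small subsidy around the equilibrium, the benefit split depends on the relative slopes, which at a point are proportional to the elasticities.
Buyer share = εs/(εs + |εd|) = 0.8/(0.8 + 1.4) = 4/11; seller share = |εd|/(εs + |εd|) = 7/11.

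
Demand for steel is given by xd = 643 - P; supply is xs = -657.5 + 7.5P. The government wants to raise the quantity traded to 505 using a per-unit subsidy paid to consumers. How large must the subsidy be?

Required subsidy s = 17 per unit

At x = 505, invert demand for the buyer price: Pb = (643 − 505)/1 = 138; invert supply for the seller price: Ps = (505 − (-657.5))/7.5 = 155.
The subsidy must fill the gap: s = Ps − Pb = 155 − 138 = 17.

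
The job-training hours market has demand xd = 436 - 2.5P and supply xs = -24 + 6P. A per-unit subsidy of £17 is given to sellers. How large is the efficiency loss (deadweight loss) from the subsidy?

Pre-subsidy: 436 - 2.5P = -24 + 6P gives P* = 920/17, x* = 5112/17.
With the subsidy, sellers receive Ps = Pb + 17 for each unit, where Pb is the price buyers pay.
Supply in terms of Pb becomes xs = -24 + 6(Pb + 17) = 78 + 6Pb. Setting this equal to demand: 436 - 2.5Pb = 78 + 6Pb, so Pb = 716/17.
Sellers receive Ps = 716/17 + 17 = 1005/17; x' = 436 − 2.5·(716/17) = 5622/17.
The subsidy expands output by 5622/17 − 5112/17 = 30 past the efficient level; on those units the gap between marginal cost and willingness to pay runs from 0 up to 17.
DWL = ½ × 17 × 30 = 255.

Deadweight loss = £255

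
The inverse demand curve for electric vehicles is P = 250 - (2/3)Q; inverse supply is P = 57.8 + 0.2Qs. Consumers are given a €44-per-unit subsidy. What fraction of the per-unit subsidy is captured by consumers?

Pre-subsidy: 250 - (2/3)Q = 57.8 + 0.2Q gives Q* = 2883/13 and P* = 1328/13.
With the rebate, buyers effectively pay Pb = Ps − 44, where Ps is the price sellers receive.
On the curves, Pb = 250 - (2/3)Q and Ps = 57.8 + 0.2Q; the wedge Ps − Pb = 44 gives 57.8 + 0.2Q − (250 - (2/3)Q) = 44, so Q' = 3543/13.
Then Pb = 250 − (2/3)·(3543/13) = 888/13 and Ps = 57.8 + 0.2·(3543/13) = 1460/13.
Buyers' price falls by P* − Pb = 1328/13 − 888/13 = 440/13; sellers' price rises by Ps − P* = 1460/13 − 1328/13 = 132/13.
So consumers capture (440/13)/44 = 10/13 of each unit of subsidy.

Consumer share = 10/13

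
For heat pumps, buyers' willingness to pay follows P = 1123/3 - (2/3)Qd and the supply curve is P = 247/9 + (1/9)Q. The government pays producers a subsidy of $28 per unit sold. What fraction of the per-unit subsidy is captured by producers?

Pre-subsidy: 1123/3 - (2/3)Q = 247/9 + (1/9)Q gives Q* = 446 and P* = 77.
With the subsidy, sellers receive Ps = Pb + 28 for each unit, where Pb is the price buyers pay.
On the curves, Pb = 1123/3 - (2/3)Q and Ps = 247/9 + (1/9)Q; the wedge Ps − Pb = 28 gives 247/9 + (1/9)Q − (1123/3 - (2/3)Q) = 28, so Q' = 482.
Then Pb = 1123/3 − (2/3)·482 = 53 and Ps = 247/9 + (1/9)·482 = 81.
Buyers' price falls by P* − Pb = 77 − 53 = 24; sellers' price rises by Ps − P* = 81 − 77 = 4.
So producers capture 4/28 = 1/7 of each unit of subsidy.

Producer share = 1/7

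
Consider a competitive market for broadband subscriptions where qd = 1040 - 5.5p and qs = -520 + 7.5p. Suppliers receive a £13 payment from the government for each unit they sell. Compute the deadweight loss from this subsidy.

Pre-subsidy: 1040 - 5.5p = -520 + 7.5p gives p* = 120, q* = 380.
With the subsidy, sellers receive ps = pb + 13 for each unit, where pb is the price buyers pay.
Supply in terms of pb becomes qs = -520 + 7.5(pb + 13) = -422.5 + 7.5pb. Setting this equal to demand: 1040 - 5.5pb = -422.5 + 7.5pb, so pb = 112.5.
Sellers receive ps = 112.5 + 13 = 125.5; q' = 1040 − 5.5·112.5 = 421.25.
The subsidy expands output by 421.25 − 380 = 41.25 past the efficient level; on those units the gap between marginal cost and willingness to pay runs from 0 up to 13.
DWL = ½ × 13 × 41.25 = 268.125.

Deadweight loss = £268.125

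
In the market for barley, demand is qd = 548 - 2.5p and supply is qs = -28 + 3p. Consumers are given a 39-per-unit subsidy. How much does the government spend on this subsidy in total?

Government cost = 145587/11

Pre-subsidy: 548 - 2.5p = -28 + 3p gives p* = 1152/11, q* = 3148/11.
With the rebate, buyers effectively pay pb = ps − 39, where ps is the price sellers receive.
Demand in terms of ps becomes qd = 548 − 2.5(ps − 39) = 645.5 - 2.5ps. Setting this equal to supply: 645.5 - 2.5ps = -28 + 3ps, so ps = 1347/11.
Buyers pay pb = 1347/11 − 39 = 918/11; q' = -28 + 3·(1347/11) = 3733/11.
Government outlay = subsidy × quantity = 39 × 3733/11 = 145587/11.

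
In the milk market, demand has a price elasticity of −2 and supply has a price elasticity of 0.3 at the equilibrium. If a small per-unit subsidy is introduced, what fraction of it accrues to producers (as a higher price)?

Producer share = 20/23

For a small subsidy around the equilibrium, the benefit split depends on the relative slopes, which at a point are proportional to the elasticities.
Buyer share = εs/(εs + |εd|) = 0.3/(0.3 + 2) = 3/23; seller share = |εd|/(εs + |εd|) = 20/23.
So producers capture 20/23 of the subsidy.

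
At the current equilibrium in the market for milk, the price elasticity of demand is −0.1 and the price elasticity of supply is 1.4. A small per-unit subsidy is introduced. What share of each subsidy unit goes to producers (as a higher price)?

Producer share = 1/15

For a small subsidy around the equilibrium, the benefit split depends on the relative slopes, which at a point are proportional to the elasticities.
Buyer share = εs/(εs + |εd|) = 1.4/(1.4 + 0.1) = 14/15; seller share = |εd|/(εs + |εd|) = 1/15.
So producers capture 1/15 of the subsidy.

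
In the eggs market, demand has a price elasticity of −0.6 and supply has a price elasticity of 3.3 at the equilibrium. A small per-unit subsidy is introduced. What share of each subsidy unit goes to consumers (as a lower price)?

Consumer share = 11/13

For a small subsidy around the equilibrium, the benefit split depends on the relative slopes, which at a point are proportional to the elasticities.
Buyer share = εs/(εs + |εd|) = 3.3/(3.3 + 0.6) = 11/13; seller share = |εd|/(εs + |εd|) = 2/13.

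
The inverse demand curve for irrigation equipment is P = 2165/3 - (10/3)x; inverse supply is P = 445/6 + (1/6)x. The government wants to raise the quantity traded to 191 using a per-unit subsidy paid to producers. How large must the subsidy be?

At x = 191, from the demand curve buyers pay Pb = 2165/3 − (10/3)·191 = 85; from the supply curve sellers need Ps = 445/6 + (1/6)·191 = 106.
The subsidy must fill the gap: s = Ps − Pb = 106 − 85 = 21.

Required subsidy s = 21 per unit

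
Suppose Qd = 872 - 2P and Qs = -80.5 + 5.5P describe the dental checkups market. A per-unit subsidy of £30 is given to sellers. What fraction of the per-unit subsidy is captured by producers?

Pre-subsidy: 872 - 2P = -80.5 + 5.5P gives P* = 127, Q* = 618.
With the subsidy, sellers receive Ps = Pb + 30 for each unit, where Pb is the price buyers pay.
Supply in terms of Pb becomes Qs = -80.5 + 5.5(Pb + 30) = 84.5 + 5.5Pb. Setting this equal to demand: 872 - 2Pb = 84.5 + 5.5Pb, so Pb = 105.
Sellers receive Ps = 105 + 30 = 135; Q' = 872 − 2·105 = 662.
Buyers' price falls by P* − Pb = 127 − 105 = 22; sellers' price rises by Ps − P* = 135 − 127 = 8.
So producers capture 8/30 = 4/15 of each unit of subsidy.

Producer share = 4/15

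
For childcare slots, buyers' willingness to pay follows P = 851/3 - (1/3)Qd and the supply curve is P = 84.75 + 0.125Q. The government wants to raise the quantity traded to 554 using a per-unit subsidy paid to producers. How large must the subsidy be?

At Q = 554, from the demand curve buyers pay Pb = 851/3 − (1/3)·554 = 99; from the supply curve sellers need Ps = 84.75 + 0.125·554 = 154.
The subsidy must fill the gap: s = Ps − Pb = 154 − 99 = 55.

Required subsidy s = 55 per unit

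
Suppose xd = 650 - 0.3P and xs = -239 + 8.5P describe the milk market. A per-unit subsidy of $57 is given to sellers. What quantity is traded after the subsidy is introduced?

Pre-subsidy: 650 - 0.3P = -239 + 8.5P gives P* = 4445/44, x* = 54533/88.
With the subsidy, sellers receive Ps = Pb + 57 for each unit, where Pb is the price buyers pay.
Supply in terms of Pb becomes xs = -239 + 8.5(Pb + 57) = 245.5 + 8.5Pb. Setting this equal to demand: 650 - 0.3Pb = 245.5 + 8.5Pb, so Pb = 4045/88.
Sellers receive Ps = 4045/88 + 57 = 9061/88; x' = 650 − 0.3·(4045/88) = 111973/176.

x' = 111973/176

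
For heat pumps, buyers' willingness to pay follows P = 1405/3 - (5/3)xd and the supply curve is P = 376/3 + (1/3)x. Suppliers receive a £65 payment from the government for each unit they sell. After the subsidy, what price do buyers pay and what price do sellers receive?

Buyers pay 385/3; sellers receive 580/3

Pre-subsidy: 1405/3 - (5/3)x = 376/3 + (1/3)x gives x* = 171.5 and P* = 182.5.
With the subsidy, sellers receive Ps = Pb + 65 for each unit, where Pb is the price buyers pay.
On the curves, Pb = 1405/3 - (5/3)x and Ps = 376/3 + (1/3)x; the wedge Ps − Pb = 65 gives 376/3 + (1/3)x − (1405/3 - (5/3)x) = 65, so x' = 204.
Then Pb = 1405/3 − (5/3)·204 = 385/3 and Ps = 376/3 + (1/3)·204 = 580/3.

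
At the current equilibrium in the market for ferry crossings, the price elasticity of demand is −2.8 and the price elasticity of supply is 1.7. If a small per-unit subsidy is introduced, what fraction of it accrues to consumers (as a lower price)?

Consumer share = 17/45

For a small subsidy around the equilibrium, the benefit split depends on the relative slopes, which at a point are proportional to the elasticities.
Buyer share = εs/(εs + |εd|) = 1.7/(1.7 + 2.8) = 17/45; seller share = |εd|/(εs + |εd|) = 28/45.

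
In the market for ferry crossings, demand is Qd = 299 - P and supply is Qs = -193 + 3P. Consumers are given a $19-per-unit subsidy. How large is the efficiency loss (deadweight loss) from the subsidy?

Pre-subsidy: 299 - P = -193 + 3P gives P* = 123, Q* = 176.
With the rebate, buyers effectively pay Pb = Ps − 19, where Ps is the price sellers receive.
Demand in terms of Ps becomes Qd = 299 − 1(Ps − 19) = 318 - Ps. Setting this equal to supply: 318 - Ps = -193 + 3Ps, so Ps = 127.75.
Buyers pay Pb = 127.75 − 19 = 108.75; Q' = -193 + 3·127.75 = 190.25.
The subsidy expands output by 190.25 − 176 = 14.25 past the efficient level; on those units the gap between marginal cost and willingness to pay runs from 0 up to 19.
DWL = ½ × 19 × 14.25 = 135.375.

Deadweight loss = $135.375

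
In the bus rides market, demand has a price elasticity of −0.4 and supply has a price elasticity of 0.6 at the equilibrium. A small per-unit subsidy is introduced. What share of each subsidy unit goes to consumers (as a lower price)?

For a small subsidy around the equilibrium, the benefit split depends on the relative slopes, which at a point are proportional to the elasticities.
Buyer share = εs/(εs + |εd|) = 0.6/(0.6 + 0.4) = 0.6; seller share = |εd|/(εs + |εd|) = 0.4.

Consumer share = 0.6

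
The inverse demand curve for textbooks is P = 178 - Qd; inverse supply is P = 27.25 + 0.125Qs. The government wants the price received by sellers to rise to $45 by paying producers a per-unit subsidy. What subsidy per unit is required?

At a seller price of 45, quantity supplied is -218 + 8·45 = 142.
Buyers absorb 142 only when they pay Pb = 178 − 1·142 = 36.
s = Ps − Pb = 45 − 36 = 9.

Required subsidy s = $9 per unit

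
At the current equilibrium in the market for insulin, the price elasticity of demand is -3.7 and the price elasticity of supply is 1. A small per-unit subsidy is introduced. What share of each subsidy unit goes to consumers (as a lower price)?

For a small subsidy around the equilibrium, the benefit split depends on the relative slopes, which at a point are proportional to the elasticities.
Buyer share = εs/(εs + |εd|) = 1/(1 + 3.7) = 10/47; seller share = |εd|/(εs + |εd|) = 37/47.

Consumer share = 10/47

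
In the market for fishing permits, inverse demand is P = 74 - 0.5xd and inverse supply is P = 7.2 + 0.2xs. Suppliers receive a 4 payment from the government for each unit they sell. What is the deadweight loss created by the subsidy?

Deadweight loss = 80/7

Pre-subsidy: 74 - 0.5x = 7.2 + 0.2x gives x* = 668/7 and P* = 184/7.
With the subsidy, sellers receive Ps = Pb + 4 for each unit, where Pb is the price buyers pay.
On the curves, Pb = 74 - 0.5x and Ps = 7.2 + 0.2x; the wedge Ps − Pb = 4 gives 7.2 + 0.2x − (74 - 0.5x) = 4, so x' = 708/7.
Then Pb = 74 − 0.5·(708/7) = 164/7 and Ps = 7.2 + 0.2·(708/7) = 192/7.
The subsidy expands output by 708/7 − 668/7 = 40/7 past the efficient level; on those units the gap between marginal cost and willingness to pay runs from 0 up to 4.
DWL = ½ × 4 × 40/7 = 80/7.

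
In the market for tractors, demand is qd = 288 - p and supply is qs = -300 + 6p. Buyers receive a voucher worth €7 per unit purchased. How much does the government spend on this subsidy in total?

Government cost = €1470

Pre-subsidy: 288 - p = -300 + 6p gives p* = 84, q* = 204.
With the rebate, buyers effectively pay pb = ps − 7, where ps is the price sellers receive.
Demand in terms of ps becomes qd = 288 − 1(ps − 7) = 295 - ps. Setting this equal to supply: 295 - ps = -300 + 6ps, so ps = 85.
Buyers pay pb = 85 − 7 = 78; q' = -300 + 6·85 = 210.
Government outlay = subsidy × quantity = 7 × 210 = 1470.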